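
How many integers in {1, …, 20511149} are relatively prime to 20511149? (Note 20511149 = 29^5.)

19803868

φ(29^5) = 29^4·(29−1) = 707281·28 = 19803868.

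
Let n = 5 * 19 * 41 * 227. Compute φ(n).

650880

φ(5) = 5 − 1 = 4.
φ(19) = 19 − 1 = 18.
φ(41) = 41 − 1 = 40.
φ(227) = 227 − 1 = 226.
φ(884165) = 4 × 18 × 40 × 226 = 650880.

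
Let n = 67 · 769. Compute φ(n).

50688

φ(51523) = 51523 · (1 − 1/67) · (1 − 1/769)
       = 51523 · 50688/51523 = 50688.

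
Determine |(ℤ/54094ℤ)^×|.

54094 = 2 * 17 * 37 * 43.
φ(54094) = 54094 · (1 − 1/2) · (1 − 1/17) · (1 − 1/37) · (1 − 1/43)
       = 54094 · 24192/54094 = 24192.

24192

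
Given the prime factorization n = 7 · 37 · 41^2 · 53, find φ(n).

φ(7) = 7 − 1 = 6.
φ(37) = 37 − 1 = 36.
φ(41^2) = 41^2 − 41^1 = 1681 − 41 = 1640.
φ(53) = 53 − 1 = 52.
Multiply: 6 · 36 · 1640 · 52 = 18420480.

18420480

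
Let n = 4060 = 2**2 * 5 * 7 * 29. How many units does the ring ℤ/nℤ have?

φ(4060) = 4060 · (1 − 1/2) · (1 − 1/5) · (1 − 1/7) · (1 − 1/29)
       = 4060 · 672/2030 = 1344.

1344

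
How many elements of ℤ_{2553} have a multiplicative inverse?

1584

2553 = 3 · 23 · 37.
φ(2553) = 2553 · (1 − 1/3) · (1 − 1/23) · (1 − 1/37)
       = 2553 · 1584/2553 = 1584.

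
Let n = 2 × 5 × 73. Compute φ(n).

288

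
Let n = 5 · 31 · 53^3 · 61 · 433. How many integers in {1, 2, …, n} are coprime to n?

φ(5) = 5 − 1 = 4.
φ(31) = 31 − 1 = 30.
φ(53^3) = 53^2·(53−1) = 2809·52 = 146068.
φ(61) = 61 − 1 = 60.
φ(433) = 433 − 1 = 432.
Since φ is multiplicative, φ(609504671155) = 4 · 30 · 146068 · 60 · 432 = 454329907200.

454329907200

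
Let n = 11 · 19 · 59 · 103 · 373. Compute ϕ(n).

396135360

φ(11) = 11 − 1 = 10.
φ(19) = 19 − 1 = 18.
φ(59) = 59 − 1 = 58.
φ(103) = 103 − 1 = 102.
φ(373) = 373 − 1 = 372.
Multiply: 10 · 18 · 58 · 102 · 372 = 396135360.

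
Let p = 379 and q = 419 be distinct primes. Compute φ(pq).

158004

φ(379) = 379 − 1 = 378.
φ(419) = 419 − 1 = 418.
φ(158801) = 378 × 418 = 158004.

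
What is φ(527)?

480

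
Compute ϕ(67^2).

4422

φ(67^2) = 67^1·(67−1) = 67·66 = 4422.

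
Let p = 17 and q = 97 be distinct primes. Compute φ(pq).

1536

For distinct primes, φ(pq) = (p−1)(q−1) = 16 × 96 = 1536.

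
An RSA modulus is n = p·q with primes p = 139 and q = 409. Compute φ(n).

56304

φ(n) = (p − 1)(q − 1) = (139−1)(409−1) = 138·408 = 56304.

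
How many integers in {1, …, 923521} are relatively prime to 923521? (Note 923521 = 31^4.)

φ(31^4) = 31^4 − 31^3 = 923521 − 29791 = 893730.

893730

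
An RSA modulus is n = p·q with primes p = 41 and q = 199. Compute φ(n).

7920

φ(n) = (p − 1)(q − 1) = (41−1)(199−1) = 40·198 = 7920.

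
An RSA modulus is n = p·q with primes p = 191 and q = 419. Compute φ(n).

79420

φ(pq) = (p−1)(q−1) = 190 · 418 = 79420.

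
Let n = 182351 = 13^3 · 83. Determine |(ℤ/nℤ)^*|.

166296

φ(182351) = 182351 · (1 − 1/13) · (1 − 1/83)
       = 182351 · 984/1079 = 166296.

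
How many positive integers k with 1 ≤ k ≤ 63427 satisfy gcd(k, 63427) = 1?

63427 = 7 · 13 · 17 · 41.
φ(63427) = 63427 · (1 − 1/7) · (1 − 1/13) · (1 − 1/17) · (1 − 1/41)
       = 63427 · 46080/63427 = 46080.

46080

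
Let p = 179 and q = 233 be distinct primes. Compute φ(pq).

For distinct primes, φ(pq) = (p−1)(q−1) = 178 × 232 = 41296.

41296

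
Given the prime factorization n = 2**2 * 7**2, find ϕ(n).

φ(2^2) = 2^2 − 2^1 = 4 − 2 = 2.
φ(7^2) = 7^1·(7−1) = 7·6 = 42.
Multiply: 2 · 42 = 84.

84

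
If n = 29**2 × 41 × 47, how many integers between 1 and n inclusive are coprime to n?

φ(1620607) = 1620607 · (1 − 1/29) · (1 − 1/41) · (1 − 1/47)
       = 1620607 · 51520/55883 = 1494080.

1494080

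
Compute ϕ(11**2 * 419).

45980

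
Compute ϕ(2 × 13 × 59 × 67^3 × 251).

51551676000

φ(115803980942) = 115803980942 · (1 − 1/2) · (1 − 1/13) · (1 − 1/59) · (1 − 1/67) · (1 − 1/251)
       = 115803980942 · 11484000/25797278 = 51551676000.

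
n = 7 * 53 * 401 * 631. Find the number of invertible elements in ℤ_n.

78624000

φ(93874501) = 93874501 · (1 − 1/7) · (1 − 1/53) · (1 − 1/401) · (1 − 1/631)
       = 93874501 · 78624000/93874501 = 78624000.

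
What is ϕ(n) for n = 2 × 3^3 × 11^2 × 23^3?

φ(79499178) = 79499178 · (1 − 1/2) · (1 − 1/3) · (1 − 1/11) · (1 − 1/23)
       = 79499178 · 440/1518 = 23043240.

23043240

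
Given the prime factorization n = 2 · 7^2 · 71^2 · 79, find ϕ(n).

φ(39027422) = 39027422 · (1 − 1/2) · (1 − 1/7) · (1 − 1/71) · (1 − 1/79)
       = 39027422 · 32760/78526 = 16281720.

16281720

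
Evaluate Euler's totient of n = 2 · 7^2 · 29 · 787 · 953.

φ(2) = 2 − 1 = 1.
φ(7^2) = 7^2 − 7^1 = 49 − 7 = 42.
φ(29) = 29 − 1 = 28.
φ(787) = 787 − 1 = 786.
φ(953) = 953 − 1 = 952.
φ(2131531262) = 1 × 42 × 28 × 786 × 952 = 879967872.

879967872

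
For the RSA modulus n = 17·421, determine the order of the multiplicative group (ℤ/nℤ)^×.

φ(7157) = 7157 · (1 − 1/17) · (1 − 1/421)
       = 7157 · 6720/7157 = 6720.

6720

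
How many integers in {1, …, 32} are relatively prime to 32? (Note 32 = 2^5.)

16

φ(32) = 32 · (1 − 1/2)
       = 32 · 1/2 = 16.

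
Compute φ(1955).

Prime factorization: 1955 = 5 * 17 * 23.
φ(1955) = 1955 · (1 − 1/5) · (1 − 1/17) · (1 − 1/23)
       = 1955 · 1408/1955 = 1408.

1408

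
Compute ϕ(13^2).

φ(13^2) = 13^2 − 13^1 = 169 − 13 = 156.

156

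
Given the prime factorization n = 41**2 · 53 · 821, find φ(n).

69929600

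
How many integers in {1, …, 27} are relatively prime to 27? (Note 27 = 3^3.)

φ(3^3) = 3^2·(3−1) = 9·2 = 18.

18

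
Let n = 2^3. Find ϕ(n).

φ(2^3) = 2^3 − 2^2 = 8 − 4 = 4.

4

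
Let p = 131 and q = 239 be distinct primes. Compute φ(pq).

30940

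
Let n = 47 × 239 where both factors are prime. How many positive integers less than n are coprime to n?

10948

φ(pq) = (p−1)(q−1) = 46 · 238 = 10948.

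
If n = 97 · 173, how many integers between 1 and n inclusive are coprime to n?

16512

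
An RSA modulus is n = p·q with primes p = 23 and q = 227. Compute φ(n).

4972

For distinct primes, φ(pq) = (p−1)(q−1) = 22 × 226 = 4972.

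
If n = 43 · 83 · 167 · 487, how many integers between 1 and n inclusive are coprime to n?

277848144

φ(43) = 43 − 1 = 42.
φ(83) = 83 − 1 = 82.
φ(167) = 167 − 1 = 166.
φ(487) = 487 − 1 = 486.
Multiply: 42 · 82 · 166 · 486 = 277848144.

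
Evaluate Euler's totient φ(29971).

First factor: 29971 = 17 * 41 * 43.
φ(17) = 17 − 1 = 16.
φ(41) = 41 − 1 = 40.
φ(43) = 43 − 1 = 42.
Multiply: 16 · 40 · 42 = 26880.

26880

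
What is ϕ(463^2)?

213906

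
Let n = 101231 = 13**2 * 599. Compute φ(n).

93288

φ(13^2) = 13^2 − 13^1 = 169 − 13 = 156.
φ(599) = 599 − 1 = 598.
φ(101231) = 156 × 598 = 93288.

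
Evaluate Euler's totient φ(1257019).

First factor: 1257019 = 23 × 31 × 41 × 43.
φ(23) = 23 − 1 = 22.
φ(31) = 31 − 1 = 30.
φ(41) = 41 − 1 = 40.
φ(43) = 43 − 1 = 42.
Multiply: 22 · 30 · 40 · 42 = 1108800.

1108800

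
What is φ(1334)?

616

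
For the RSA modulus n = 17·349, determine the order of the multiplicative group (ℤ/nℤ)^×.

5568

φ(pq) = (p−1)(q−1) = 16 · 348 = 5568.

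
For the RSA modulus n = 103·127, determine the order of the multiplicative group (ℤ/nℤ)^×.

For distinct primes, φ(pq) = (p−1)(q−1) = 102 × 126 = 12852.

12852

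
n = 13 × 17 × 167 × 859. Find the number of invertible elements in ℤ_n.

27346176

φ(31703113) = 31703113 · (1 − 1/13) · (1 − 1/17) · (1 − 1/167) · (1 − 1/859)
       = 31703113 · 27346176/31703113 = 27346176.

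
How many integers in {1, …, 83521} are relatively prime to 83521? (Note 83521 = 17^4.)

78608

φ(17^4) = 17^4 − 17^3 = 83521 − 4913 = 78608.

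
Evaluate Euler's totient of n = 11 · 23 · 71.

15400

φ(11) = 11 − 1 = 10.
φ(23) = 23 − 1 = 22.
φ(71) = 71 − 1 = 70.
φ(17963) = 10 × 22 × 70 = 15400.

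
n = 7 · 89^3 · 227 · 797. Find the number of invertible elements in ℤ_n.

φ(7) = 7 − 1 = 6.
φ(89^3) = 89^2·(89−1) = 7921·88 = 697048.
φ(227) = 227 − 1 = 226.
φ(797) = 797 − 1 = 796.
Since φ is multiplicative, φ(892796005577) = 6 · 697048 · 226 · 796 = 752376882048.

752376882048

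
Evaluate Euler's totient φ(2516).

1152

Prime factorization: 2516 = 2^2 · 17 · 37.
φ(2^2) = 2^2 − 2^1 = 4 − 2 = 2.
φ(17) = 17 − 1 = 16.
φ(37) = 37 − 1 = 36.
Multiply: 2 · 16 · 36 = 1152.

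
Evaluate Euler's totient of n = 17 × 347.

5536

φ(17) = 17 − 1 = 16.
φ(347) = 347 − 1 = 346.
Since φ is multiplicative, φ(5899) = 16 · 346 = 5536.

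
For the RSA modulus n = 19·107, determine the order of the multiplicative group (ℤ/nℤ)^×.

1908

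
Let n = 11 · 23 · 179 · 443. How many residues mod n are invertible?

φ(11) = 11 − 1 = 10.
φ(23) = 23 − 1 = 22.
φ(179) = 179 − 1 = 178.
φ(443) = 443 − 1 = 442.
φ(20062141) = 10 × 22 × 178 × 442 = 17308720.

17308720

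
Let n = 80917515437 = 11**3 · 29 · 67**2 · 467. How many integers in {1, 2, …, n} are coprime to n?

69814889760

φ(11^3) = 11^3 − 11^2 = 1331 − 121 = 1210.
φ(29) = 29 − 1 = 28.
φ(67^2) = 67^2 − 67^1 = 4489 − 67 = 4422.
φ(467) = 467 − 1 = 466.
Multiply: 1210 · 28 · 4422 · 466 = 69814889760.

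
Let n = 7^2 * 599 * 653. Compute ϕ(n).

16375632

φ(19166203) = 19166203 · (1 − 1/7) · (1 − 1/599) · (1 − 1/653)
       = 19166203 · 2339376/2738029 = 16375632.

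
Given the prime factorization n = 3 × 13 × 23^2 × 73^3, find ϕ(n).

φ(3) = 3 − 1 = 2.
φ(13) = 13 − 1 = 12.
φ(23^2) = 23^2 − 23^1 = 529 − 23 = 506.
φ(73^3) = 73^3 − 73^2 = 389017 − 5329 = 383688.
φ(8025809727) = 2 × 12 × 506 × 383688 = 4659507072.

4659507072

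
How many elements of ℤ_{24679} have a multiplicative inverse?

22176

24679 = 23 · 29 · 37.
φ(24679) = 24679 · (1 − 1/23) · (1 − 1/29) · (1 − 1/37)
       = 24679 · 22176/24679 = 22176.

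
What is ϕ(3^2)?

6

φ(3^2) = 3^2 − 3^1 = 9 − 3 = 6.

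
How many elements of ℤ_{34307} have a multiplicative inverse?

26208

Prime factorization: 34307 = 7 × 13^2 × 29.
φ(7) = 7 − 1 = 6.
φ(13^2) = 13^1·(13−1) = 13·12 = 156.
φ(29) = 29 − 1 = 28.
φ(34307) = 6 × 156 × 28 = 26208.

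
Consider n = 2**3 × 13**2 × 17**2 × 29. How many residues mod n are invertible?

φ(11331112) = 11331112 · (1 − 1/2) · (1 − 1/13) · (1 − 1/17) · (1 − 1/29)
       = 11331112 · 5376/12818 = 4752384.

4752384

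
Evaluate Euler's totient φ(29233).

26400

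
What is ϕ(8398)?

3456

Factor 8398: 8398 = 2 · 13 · 17 · 19.
φ(2) = 2 − 1 = 1.
φ(13) = 13 − 1 = 12.
φ(17) = 17 − 1 = 16.
φ(19) = 19 − 1 = 18.
φ(8398) = 1 × 12 × 16 × 18 = 3456.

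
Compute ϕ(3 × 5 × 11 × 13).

φ(3) = 3 − 1 = 2.
φ(5) = 5 − 1 = 4.
φ(11) = 11 − 1 = 10.
φ(13) = 13 − 1 = 12.
Since φ is multiplicative, φ(2145) = 2 · 4 · 10 · 12 = 960.

960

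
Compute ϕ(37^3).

φ(50653) = 50653 · (1 − 1/37)
       = 50653 · 36/37 = 49284.

49284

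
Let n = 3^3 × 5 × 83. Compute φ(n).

φ(11205) = 11205 · (1 − 1/3) · (1 − 1/5) · (1 − 1/83)
       = 11205 · 656/1245 = 5904.

5904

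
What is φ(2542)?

2542 = 2 · 31 · 41.
φ(2) = 2 − 1 = 1.
φ(31) = 31 − 1 = 30.
φ(41) = 41 − 1 = 40.
Since φ is multiplicative, φ(2542) = 1 · 30 · 40 = 1200.

1200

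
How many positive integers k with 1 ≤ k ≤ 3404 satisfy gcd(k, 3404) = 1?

1584

3404 = 2^2 · 23 · 37.
φ(3404) = 3404 · (1 − 1/2) · (1 − 1/23) · (1 − 1/37)
       = 3404 · 792/1702 = 1584.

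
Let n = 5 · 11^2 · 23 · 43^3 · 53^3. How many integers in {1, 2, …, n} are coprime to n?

φ(5) = 5 − 1 = 4.
φ(11^2) = 11^2 − 11^1 = 121 − 11 = 110.
φ(23) = 23 − 1 = 22.
φ(43^3) = 43^2·(43−1) = 1849·42 = 77658.
φ(53^3) = 53^3 − 53^2 = 148877 − 2809 = 146068.
φ(164708566036685) = 4 × 110 × 22 × 77658 × 146068 = 109803615841920.

109803615841920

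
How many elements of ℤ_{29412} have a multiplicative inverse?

9072

29412 = 2^2 * 3^2 * 19 * 43.
φ(29412) = 29412 · (1 − 1/2) · (1 − 1/3) · (1 − 1/19) · (1 − 1/43)
       = 29412 · 1512/4902 = 9072.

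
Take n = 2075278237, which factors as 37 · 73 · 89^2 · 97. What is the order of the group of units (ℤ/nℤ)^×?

φ(37) = 37 − 1 = 36.
φ(73) = 73 − 1 = 72.
φ(89^2) = 89^1·(89−1) = 89·88 = 7832.
φ(97) = 97 − 1 = 96.
Multiply: 36 · 72 · 7832 · 96 = 1948852224.

1948852224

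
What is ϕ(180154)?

81120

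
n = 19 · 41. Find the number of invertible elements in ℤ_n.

720

φ(779) = 779 · (1 − 1/19) · (1 − 1/41)
       = 779 · 720/779 = 720.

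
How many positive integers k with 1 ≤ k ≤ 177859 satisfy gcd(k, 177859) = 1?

142560

First factor: 177859 = 11 * 19 * 23 * 37.
φ(11) = 11 − 1 = 10.
φ(19) = 19 − 1 = 18.
φ(23) = 23 − 1 = 22.
φ(37) = 37 − 1 = 36.
Since φ is multiplicative, φ(177859) = 10 · 18 · 22 · 36 = 142560.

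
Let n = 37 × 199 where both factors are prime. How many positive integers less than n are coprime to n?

φ(n) = (p − 1)(q − 1) = (37−1)(199−1) = 36·198 = 7128.

7128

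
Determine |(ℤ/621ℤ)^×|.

621 = 3^3 × 23.
φ(621) = 621 · (1 − 1/3) · (1 − 1/23)
       = 621 · 44/69 = 396.

396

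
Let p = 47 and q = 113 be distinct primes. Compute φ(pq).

φ(n) = (p − 1)(q − 1) = (47−1)(113−1) = 46·112 = 5152.

5152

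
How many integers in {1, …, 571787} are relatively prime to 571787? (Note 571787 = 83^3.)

564898

φ(83^3) = 83^3 − 83^2 = 571787 − 6889 = 564898.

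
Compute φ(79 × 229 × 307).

φ(79) = 79 − 1 = 78.
φ(229) = 229 − 1 = 228.
φ(307) = 307 − 1 = 306.
Multiply: 78 · 228 · 306 = 5441904.

5441904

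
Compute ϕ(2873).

2496

Factor 2873: 2873 = 13^2 × 17.
φ(2873) = 2873 · (1 − 1/13) · (1 − 1/17)
       = 2873 · 192/221 = 2496.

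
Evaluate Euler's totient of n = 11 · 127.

1260

φ(1397) = 1397 · (1 − 1/11) · (1 − 1/127)
       = 1397 · 1260/1397 = 1260.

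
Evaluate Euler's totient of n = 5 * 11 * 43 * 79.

131040

φ(186835) = 186835 · (1 − 1/5) · (1 − 1/11) · (1 − 1/43) · (1 − 1/79)
       = 186835 · 131040/186835 = 131040.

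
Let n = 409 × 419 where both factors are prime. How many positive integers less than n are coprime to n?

170544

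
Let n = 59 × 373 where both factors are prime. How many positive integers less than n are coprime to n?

For distinct primes, φ(pq) = (p−1)(q−1) = 58 × 372 = 21576.

21576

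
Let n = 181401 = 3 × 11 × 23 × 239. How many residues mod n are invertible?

104720

φ(3) = 3 − 1 = 2.
φ(11) = 11 − 1 = 10.
φ(23) = 23 − 1 = 22.
φ(239) = 239 − 1 = 238.
φ(181401) = 2 × 10 × 22 × 238 = 104720.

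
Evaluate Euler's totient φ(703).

648

Prime factorization: 703 = 19 · 37.
φ(19) = 19 − 1 = 18.
φ(37) = 37 − 1 = 36.
Since φ is multiplicative, φ(703) = 18 · 36 = 648.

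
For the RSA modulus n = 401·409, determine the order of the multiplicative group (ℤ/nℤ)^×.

φ(n) = (p − 1)(q − 1) = (401−1)(409−1) = 400·408 = 163200.

163200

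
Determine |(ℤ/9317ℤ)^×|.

7260

9317 = 7 · 11^3.
φ(9317) = 9317 · (1 − 1/7) · (1 − 1/11)
       = 9317 · 60/77 = 7260.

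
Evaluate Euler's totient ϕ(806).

806 = 2 × 13 × 31.
φ(2) = 2 − 1 = 1.
φ(13) = 13 − 1 = 12.
φ(31) = 31 − 1 = 30.
Since φ is multiplicative, φ(806) = 1 · 12 · 30 = 360.

360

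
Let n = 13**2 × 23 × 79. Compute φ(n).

267696

φ(307073) = 307073 · (1 − 1/13) · (1 − 1/23) · (1 − 1/79)
       = 307073 · 20592/23621 = 267696.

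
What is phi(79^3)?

φ(79^3) = 79^3 − 79^2 = 493039 − 6241 = 486798.

486798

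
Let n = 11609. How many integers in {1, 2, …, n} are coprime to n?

Prime factorization: 11609 = 13 * 19 * 47.
φ(11609) = 11609 · (1 − 1/13) · (1 − 1/19) · (1 − 1/47)
       = 11609 · 9936/11609 = 9936.

9936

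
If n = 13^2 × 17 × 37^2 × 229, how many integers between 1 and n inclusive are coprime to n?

758025216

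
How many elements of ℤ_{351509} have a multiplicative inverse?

295680

Factor 351509: 351509 = 17 · 23 · 29 · 31.
φ(17) = 17 − 1 = 16.
φ(23) = 23 − 1 = 22.
φ(29) = 29 − 1 = 28.
φ(31) = 31 − 1 = 30.
Since φ is multiplicative, φ(351509) = 16 · 22 · 28 · 30 = 295680.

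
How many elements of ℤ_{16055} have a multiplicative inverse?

11232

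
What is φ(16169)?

16169 = 19 × 23 × 37.
φ(19) = 19 − 1 = 18.
φ(23) = 23 − 1 = 22.
φ(37) = 37 − 1 = 36.
Since φ is multiplicative, φ(16169) = 18 · 22 · 36 = 14256.

14256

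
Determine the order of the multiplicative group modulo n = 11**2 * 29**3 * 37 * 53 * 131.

φ(11^2) = 11^1·(11−1) = 11·10 = 110.
φ(29^3) = 29^2·(29−1) = 841·28 = 23548.
φ(37) = 37 − 1 = 36.
φ(53) = 53 − 1 = 52.
φ(131) = 131 − 1 = 130.
Since φ is multiplicative, φ(758103066479) = 110 · 23548 · 36 · 52 · 130 = 630370540800.

630370540800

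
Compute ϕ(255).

Factor 255: 255 = 3 · 5 · 17.
φ(3) = 3 − 1 = 2.
φ(5) = 5 − 1 = 4.
φ(17) = 17 − 1 = 16.
Multiply: 2 · 4 · 16 = 128.

128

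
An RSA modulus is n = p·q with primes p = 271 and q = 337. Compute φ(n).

90720

φ(91327) = 91327 · (1 − 1/271) · (1 − 1/337)
       = 91327 · 90720/91327 = 90720.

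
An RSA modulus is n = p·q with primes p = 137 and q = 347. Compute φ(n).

47056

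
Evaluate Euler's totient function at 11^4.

13310

φ(14641) = 14641 · (1 − 1/11)
       = 14641 · 10/11 = 13310.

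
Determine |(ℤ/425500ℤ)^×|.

Factor 425500: 425500 = 2^2 × 5^3 × 23 × 37.
φ(425500) = 425500 · (1 − 1/2) · (1 − 1/5) · (1 − 1/23) · (1 − 1/37)
       = 425500 · 3168/8510 = 158400.

158400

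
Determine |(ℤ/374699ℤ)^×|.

Prime factorization: 374699 = 13 · 19 · 37 · 41.
φ(374699) = 374699 · (1 − 1/13) · (1 − 1/19) · (1 − 1/37) · (1 − 1/41)
       = 374699 · 311040/374699 = 311040.

311040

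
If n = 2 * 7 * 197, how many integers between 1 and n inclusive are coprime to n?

1176

φ(2) = 2 − 1 = 1.
φ(7) = 7 − 1 = 6.
φ(197) = 197 − 1 = 196.
Multiply: 1 · 6 · 196 = 1176.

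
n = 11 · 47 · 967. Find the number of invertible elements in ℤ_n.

444360

φ(11) = 11 − 1 = 10.
φ(47) = 47 − 1 = 46.
φ(967) = 967 − 1 = 966.
Since φ is multiplicative, φ(499939) = 10 · 46 · 966 = 444360.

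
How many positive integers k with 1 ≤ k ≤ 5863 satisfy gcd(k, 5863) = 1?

4800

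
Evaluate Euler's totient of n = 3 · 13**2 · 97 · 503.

φ(24737037) = 24737037 · (1 − 1/3) · (1 − 1/13) · (1 − 1/97) · (1 − 1/503)
       = 24737037 · 1156608/1902849 = 15035904.

15035904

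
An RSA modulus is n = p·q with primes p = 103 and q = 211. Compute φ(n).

21420

φ(103) = 103 − 1 = 102.
φ(211) = 211 − 1 = 210.
φ(21733) = 102 × 210 = 21420.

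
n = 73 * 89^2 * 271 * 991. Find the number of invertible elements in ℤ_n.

150731539200

φ(73) = 73 − 1 = 72.
φ(89^2) = 89^1·(89−1) = 89·88 = 7832.
φ(271) = 271 − 1 = 270.
φ(991) = 991 − 1 = 990.
Since φ is multiplicative, φ(155290832713) = 72 · 7832 · 270 · 990 = 150731539200.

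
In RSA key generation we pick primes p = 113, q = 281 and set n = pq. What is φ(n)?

31360

φ(pq) = (p−1)(q−1) = 112 · 280 = 31360.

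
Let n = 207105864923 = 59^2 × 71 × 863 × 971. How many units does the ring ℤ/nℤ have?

200288975600

φ(207105864923) = 207105864923 · (1 − 1/59) · (1 − 1/71) · (1 − 1/863) · (1 − 1/971)
       = 207105864923 · 3394728400/3510268897 = 200288975600.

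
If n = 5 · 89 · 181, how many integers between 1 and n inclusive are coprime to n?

63360

φ(80545) = 80545 · (1 − 1/5) · (1 − 1/89) · (1 − 1/181)
       = 80545 · 63360/80545 = 63360.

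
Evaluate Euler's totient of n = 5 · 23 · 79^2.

542256

φ(717715) = 717715 · (1 − 1/5) · (1 − 1/23) · (1 − 1/79)
       = 717715 · 6864/9085 = 542256.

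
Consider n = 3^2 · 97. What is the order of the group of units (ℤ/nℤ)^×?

φ(873) = 873 · (1 − 1/3) · (1 − 1/97)
       = 873 · 192/291 = 576.

576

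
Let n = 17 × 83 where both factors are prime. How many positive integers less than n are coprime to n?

1312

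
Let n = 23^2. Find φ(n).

506

φ(529) = 529 · (1 − 1/23)
       = 529 · 22/23 = 506.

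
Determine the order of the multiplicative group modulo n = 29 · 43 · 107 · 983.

122412192

φ(131160707) = 131160707 · (1 − 1/29) · (1 − 1/43) · (1 − 1/107) · (1 − 1/983)
       = 131160707 · 122412192/131160707 = 122412192.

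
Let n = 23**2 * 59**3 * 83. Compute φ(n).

8377151816

φ(9017575753) = 9017575753 · (1 − 1/23) · (1 − 1/59) · (1 − 1/83)
       = 9017575753 · 104632/112631 = 8377151816.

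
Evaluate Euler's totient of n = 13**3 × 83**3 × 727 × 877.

φ(800936965929581) = 800936965929581 · (1 − 1/13) · (1 − 1/83) · (1 − 1/727) · (1 − 1/877)
       = 800936965929581 · 625800384/687947741 = 728582464868544.

728582464868544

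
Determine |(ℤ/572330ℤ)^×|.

Factor 572330: 572330 = 2 · 5 · 11^3 · 43.
φ(2) = 2 − 1 = 1.
φ(5) = 5 − 1 = 4.
φ(11^3) = 11^3 − 11^2 = 1331 − 121 = 1210.
φ(43) = 43 − 1 = 42.
Multiply: 1 · 4 · 1210 · 42 = 203280.

203280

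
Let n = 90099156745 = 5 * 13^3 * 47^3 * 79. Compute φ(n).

64294835904

φ(90099156745) = 90099156745 · (1 − 1/5) · (1 − 1/13) · (1 − 1/47) · (1 − 1/79)
       = 90099156745 · 172224/241345 = 64294835904.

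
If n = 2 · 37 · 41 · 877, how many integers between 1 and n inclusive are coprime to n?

1261440

φ(2) = 2 − 1 = 1.
φ(37) = 37 − 1 = 36.
φ(41) = 41 − 1 = 40.
φ(877) = 877 − 1 = 876.
Multiply: 1 · 36 · 40 · 876 = 1261440.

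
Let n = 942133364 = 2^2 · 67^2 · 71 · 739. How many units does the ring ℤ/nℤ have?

φ(942133364) = 942133364 · (1 − 1/2) · (1 − 1/67) · (1 − 1/71) · (1 − 1/739)
       = 942133364 · 3409560/7030846 = 456881040.

456881040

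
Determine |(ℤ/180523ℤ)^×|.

138240

180523 = 7 * 17 * 37 * 41.
φ(180523) = 180523 · (1 − 1/7) · (1 − 1/17) · (1 − 1/37) · (1 − 1/41)
       = 180523 · 138240/180523 = 138240.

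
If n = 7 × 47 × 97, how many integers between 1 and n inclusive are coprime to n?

26496

φ(7) = 7 − 1 = 6.
φ(47) = 47 − 1 = 46.
φ(97) = 97 − 1 = 96.
Multiply: 6 · 46 · 96 = 26496.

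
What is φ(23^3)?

11638

φ(12167) = 12167 · (1 − 1/23)
       = 12167 · 22/23 = 11638.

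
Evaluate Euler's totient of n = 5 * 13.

φ(65) = 65 · (1 − 1/5) · (1 − 1/13)
       = 65 · 48/65 = 48.

48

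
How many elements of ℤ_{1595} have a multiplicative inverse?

Prime factorization: 1595 = 5 · 11 · 29.
φ(1595) = 1595 · (1 − 1/5) · (1 − 1/11) · (1 − 1/29)
       = 1595 · 1120/1595 = 1120.

1120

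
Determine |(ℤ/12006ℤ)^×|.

3696

12006 = 2 · 3^2 · 23 · 29.
φ(2) = 2 − 1 = 1.
φ(3^2) = 3^2 − 3^1 = 9 − 3 = 6.
φ(23) = 23 − 1 = 22.
φ(29) = 29 − 1 = 28.
φ(12006) = 1 × 6 × 22 × 28 = 3696.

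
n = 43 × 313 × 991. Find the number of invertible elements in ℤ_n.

12972960

φ(13337869) = 13337869 · (1 − 1/43) · (1 − 1/313) · (1 − 1/991)
       = 13337869 · 12972960/13337869 = 12972960.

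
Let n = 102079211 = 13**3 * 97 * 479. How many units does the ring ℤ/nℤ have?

93060864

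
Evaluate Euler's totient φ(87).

56

Prime factorization: 87 = 3 * 29.
φ(3) = 3 − 1 = 2.
φ(29) = 29 − 1 = 28.
φ(87) = 2 × 28 = 56.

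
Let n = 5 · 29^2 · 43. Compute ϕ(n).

φ(5) = 5 − 1 = 4.
φ(29^2) = 29^2 − 29^1 = 841 − 29 = 812.
φ(43) = 43 − 1 = 42.
Since φ is multiplicative, φ(180815) = 4 · 812 · 42 = 136416.

136416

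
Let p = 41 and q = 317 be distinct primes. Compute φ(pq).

φ(pq) = (p−1)(q−1) = 40 · 316 = 12640.

12640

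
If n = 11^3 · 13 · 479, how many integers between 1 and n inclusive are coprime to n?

φ(8288137) = 8288137 · (1 − 1/11) · (1 − 1/13) · (1 − 1/479)
       = 8288137 · 57360/68497 = 6940560.

6940560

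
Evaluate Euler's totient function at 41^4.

2756840

φ(41^4) = 41^4 − 41^3 = 2825761 − 68921 = 2756840.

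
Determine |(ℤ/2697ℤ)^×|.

Prime factorization: 2697 = 3 · 29 · 31.
φ(3) = 3 − 1 = 2.
φ(29) = 29 − 1 = 28.
φ(31) = 31 − 1 = 30.
φ(2697) = 2 × 28 × 30 = 1680.

1680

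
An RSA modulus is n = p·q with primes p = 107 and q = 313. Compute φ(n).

33072

φ(pq) = (p−1)(q−1) = 106 · 312 = 33072.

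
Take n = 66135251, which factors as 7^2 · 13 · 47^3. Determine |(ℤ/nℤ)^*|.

φ(7^2) = 7^2 − 7^1 = 49 − 7 = 42.
φ(13) = 13 − 1 = 12.
φ(47^3) = 47^3 − 47^2 = 103823 − 2209 = 101614.
Since φ is multiplicative, φ(66135251) = 42 · 12 · 101614 = 51213456.

51213456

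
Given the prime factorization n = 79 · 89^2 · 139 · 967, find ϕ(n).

φ(84110144467) = 84110144467 · (1 − 1/79) · (1 − 1/89) · (1 − 1/139) · (1 − 1/967)
       = 84110144467 · 915026112/945057803 = 81437323968.

81437323968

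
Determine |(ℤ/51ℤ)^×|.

51 = 3 · 17.
φ(3) = 3 − 1 = 2.
φ(17) = 17 − 1 = 16.
φ(51) = 2 × 16 = 32.

32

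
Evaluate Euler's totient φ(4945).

3696

4945 = 5 × 23 × 43.
φ(5) = 5 − 1 = 4.
φ(23) = 23 − 1 = 22.
φ(43) = 43 − 1 = 42.
Since φ is multiplicative, φ(4945) = 4 · 22 · 42 = 3696.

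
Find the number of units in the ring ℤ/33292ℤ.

13440

Factor 33292: 33292 = 2**2 × 7 × 29 × 41.
φ(33292) = 33292 · (1 − 1/2) · (1 − 1/7) · (1 − 1/29) · (1 − 1/41)
       = 33292 · 6720/16646 = 13440.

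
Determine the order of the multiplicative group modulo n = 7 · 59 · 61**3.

φ(7) = 7 − 1 = 6.
φ(59) = 59 − 1 = 58.
φ(61^3) = 61^3 − 61^2 = 226981 − 3721 = 223260.
Multiply: 6 · 58 · 223260 = 77694480.

77694480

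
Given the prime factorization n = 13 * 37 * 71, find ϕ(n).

φ(34151) = 34151 · (1 − 1/13) · (1 − 1/37) · (1 − 1/71)
       = 34151 · 30240/34151 = 30240.

30240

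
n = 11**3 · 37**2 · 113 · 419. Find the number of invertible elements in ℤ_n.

75454283520

φ(11^3) = 11^3 − 11^2 = 1331 − 121 = 1210.
φ(37^2) = 37^2 − 37^1 = 1369 − 37 = 1332.
φ(113) = 113 − 1 = 112.
φ(419) = 419 − 1 = 418.
Since φ is multiplicative, φ(86272815233) = 1210 · 1332 · 112 · 418 = 75454283520.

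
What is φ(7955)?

6048

7955 = 5 * 37 * 43.
φ(7955) = 7955 · (1 − 1/5) · (1 − 1/37) · (1 − 1/43)
       = 7955 · 6048/7955 = 6048.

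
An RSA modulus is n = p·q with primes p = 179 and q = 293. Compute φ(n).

φ(52447) = 52447 · (1 − 1/179) · (1 − 1/293)
       = 52447 · 51976/52447 = 51976.

51976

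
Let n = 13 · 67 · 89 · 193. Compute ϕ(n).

13381632

φ(14961167) = 14961167 · (1 − 1/13) · (1 − 1/67) · (1 − 1/89) · (1 − 1/193)
       = 14961167 · 13381632/14961167 = 13381632.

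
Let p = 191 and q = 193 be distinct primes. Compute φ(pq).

φ(n) = (p − 1)(q − 1) = (191−1)(193−1) = 190·192 = 36480.

36480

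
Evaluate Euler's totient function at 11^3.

1210

φ(11^3) = 11^3 − 11^2 = 1331 − 121 = 1210.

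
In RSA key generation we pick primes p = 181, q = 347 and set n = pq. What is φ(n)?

φ(pq) = (p−1)(q−1) = 180 · 346 = 62280.

62280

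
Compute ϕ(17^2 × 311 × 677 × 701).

φ(42654506183) = 42654506183 · (1 − 1/17) · (1 − 1/311) · (1 − 1/677) · (1 − 1/701)
       = 42654506183 · 2347072000/2509088599 = 39900224000.

39900224000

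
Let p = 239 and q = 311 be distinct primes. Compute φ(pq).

73780

φ(239) = 239 − 1 = 238.
φ(311) = 311 − 1 = 310.
φ(74329) = 238 × 310 = 73780.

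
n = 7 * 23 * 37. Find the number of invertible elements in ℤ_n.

φ(7) = 7 − 1 = 6.
φ(23) = 23 − 1 = 22.
φ(37) = 37 − 1 = 36.
Multiply: 6 · 22 · 36 = 4752.

4752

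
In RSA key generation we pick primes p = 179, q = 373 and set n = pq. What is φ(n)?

66216

For distinct primes, φ(pq) = (p−1)(q−1) = 178 × 372 = 66216.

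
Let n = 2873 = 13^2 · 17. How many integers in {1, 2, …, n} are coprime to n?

2496

φ(13^2) = 13^2 − 13^1 = 169 − 13 = 156.
φ(17) = 17 − 1 = 16.
Multiply: 156 · 16 = 2496.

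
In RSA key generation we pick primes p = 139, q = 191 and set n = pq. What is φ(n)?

26220

φ(pq) = (p−1)(q−1) = 138 · 190 = 26220.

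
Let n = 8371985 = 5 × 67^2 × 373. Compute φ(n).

6579936

φ(8371985) = 8371985 · (1 − 1/5) · (1 − 1/67) · (1 − 1/373)
       = 8371985 · 98208/124955 = 6579936.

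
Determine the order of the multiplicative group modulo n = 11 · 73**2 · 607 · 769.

φ(11) = 11 − 1 = 10.
φ(73^2) = 73^2 − 73^1 = 5329 − 73 = 5256.
φ(607) = 607 − 1 = 606.
φ(769) = 769 − 1 = 768.
φ(27362352677) = 10 × 5256 × 606 × 768 = 24461844480.

24461844480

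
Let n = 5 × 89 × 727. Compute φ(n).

255552

φ(5) = 5 − 1 = 4.
φ(89) = 89 − 1 = 88.
φ(727) = 727 − 1 = 726.
φ(323515) = 4 × 88 × 726 = 255552.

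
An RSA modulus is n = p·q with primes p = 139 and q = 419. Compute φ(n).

57684

φ(pq) = (p−1)(q−1) = 138 · 418 = 57684.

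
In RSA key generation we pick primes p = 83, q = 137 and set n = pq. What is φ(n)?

φ(11371) = 11371 · (1 − 1/83) · (1 − 1/137)
       = 11371 · 11152/11371 = 11152.

11152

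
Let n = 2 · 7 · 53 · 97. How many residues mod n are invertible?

29952

φ(2) = 2 − 1 = 1.
φ(7) = 7 − 1 = 6.
φ(53) = 53 − 1 = 52.
φ(97) = 97 − 1 = 96.
Since φ is multiplicative, φ(71974) = 1 · 6 · 52 · 96 = 29952.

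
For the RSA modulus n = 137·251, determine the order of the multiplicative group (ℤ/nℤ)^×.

34000

For distinct primes, φ(pq) = (p−1)(q−1) = 136 × 250 = 34000.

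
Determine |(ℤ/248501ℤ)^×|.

201600

Factor 248501: 248501 = 11 · 19 · 29 · 41.
φ(11) = 11 − 1 = 10.
φ(19) = 19 − 1 = 18.
φ(29) = 29 − 1 = 28.
φ(41) = 41 − 1 = 40.
φ(248501) = 10 × 18 × 28 × 40 = 201600.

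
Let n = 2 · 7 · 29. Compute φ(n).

168

φ(406) = 406 · (1 − 1/2) · (1 − 1/7) · (1 − 1/29)
       = 406 · 168/406 = 168.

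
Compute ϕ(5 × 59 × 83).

φ(24485) = 24485 · (1 − 1/5) · (1 − 1/59) · (1 − 1/83)
       = 24485 · 19024/24485 = 19024.

19024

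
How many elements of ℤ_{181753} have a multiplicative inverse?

144000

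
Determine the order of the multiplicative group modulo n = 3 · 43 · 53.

4368

φ(3) = 3 − 1 = 2.
φ(43) = 43 − 1 = 42.
φ(53) = 53 − 1 = 52.
φ(6837) = 2 × 42 × 52 = 4368.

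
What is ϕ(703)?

648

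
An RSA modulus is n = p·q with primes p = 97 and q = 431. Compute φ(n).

φ(97) = 97 − 1 = 96.
φ(431) = 431 − 1 = 430.
Multiply: 96 · 430 = 41280.

41280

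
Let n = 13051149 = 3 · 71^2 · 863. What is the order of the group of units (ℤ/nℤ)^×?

φ(13051149) = 13051149 · (1 − 1/3) · (1 − 1/71) · (1 − 1/863)
       = 13051149 · 120680/183819 = 8568280.

8568280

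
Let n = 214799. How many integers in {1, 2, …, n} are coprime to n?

187200

Prime factorization: 214799 = 13**2 * 31 * 41.
φ(13^2) = 13^2 − 13^1 = 169 − 13 = 156.
φ(31) = 31 − 1 = 30.
φ(41) = 41 − 1 = 40.
φ(214799) = 156 × 30 × 40 = 187200.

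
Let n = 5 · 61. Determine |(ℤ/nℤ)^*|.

240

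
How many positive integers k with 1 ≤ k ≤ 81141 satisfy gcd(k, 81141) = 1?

81141 = 3 · 17 · 37 · 43.
φ(81141) = 81141 · (1 − 1/3) · (1 − 1/17) · (1 − 1/37) · (1 − 1/43)
       = 81141 · 48384/81141 = 48384.

48384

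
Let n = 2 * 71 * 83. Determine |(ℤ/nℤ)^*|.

5740

φ(11786) = 11786 · (1 − 1/2) · (1 − 1/71) · (1 − 1/83)
       = 11786 · 5740/11786 = 5740.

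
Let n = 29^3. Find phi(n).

23548

φ(24389) = 24389 · (1 − 1/29)
       = 24389 · 28/29 = 23548.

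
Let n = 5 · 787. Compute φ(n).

3144

φ(3935) = 3935 · (1 − 1/5) · (1 − 1/787)
       = 3935 · 3144/3935 = 3144.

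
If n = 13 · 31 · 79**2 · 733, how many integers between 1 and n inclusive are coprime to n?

φ(13) = 13 − 1 = 12.
φ(31) = 31 − 1 = 30.
φ(79^2) = 79^2 − 79^1 = 6241 − 79 = 6162.
φ(733) = 733 − 1 = 732.
φ(1843585159) = 12 × 30 × 6162 × 732 = 1623810240.

1623810240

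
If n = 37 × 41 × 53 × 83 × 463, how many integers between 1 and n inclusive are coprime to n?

2836753920

φ(3089730029) = 3089730029 · (1 − 1/37) · (1 − 1/41) · (1 − 1/53) · (1 − 1/83) · (1 − 1/463)
       = 3089730029 · 2836753920/3089730029 = 2836753920.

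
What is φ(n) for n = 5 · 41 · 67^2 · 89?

62261760

φ(5) = 5 − 1 = 4.
φ(41) = 41 − 1 = 40.
φ(67^2) = 67^2 − 67^1 = 4489 − 67 = 4422.
φ(89) = 89 − 1 = 88.
Multiply: 4 · 40 · 4422 · 88 = 62261760.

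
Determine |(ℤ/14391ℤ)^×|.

8640

Prime factorization: 14391 = 3^3 * 13 * 41.
φ(14391) = 14391 · (1 − 1/3) · (1 − 1/13) · (1 − 1/41)
       = 14391 · 960/1599 = 8640.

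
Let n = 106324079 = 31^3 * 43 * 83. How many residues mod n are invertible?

φ(31^3) = 31^3 − 31^2 = 29791 − 961 = 28830.
φ(43) = 43 − 1 = 42.
φ(83) = 83 − 1 = 82.
φ(106324079) = 28830 × 42 × 82 = 99290520.

99290520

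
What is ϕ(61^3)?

223260

φ(226981) = 226981 · (1 − 1/61)
       = 226981 · 60/61 = 223260.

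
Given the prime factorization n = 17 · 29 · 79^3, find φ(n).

φ(243068227) = 243068227 · (1 − 1/17) · (1 − 1/29) · (1 − 1/79)
       = 243068227 · 34944/38947 = 218085504.

218085504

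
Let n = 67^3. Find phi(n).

φ(67^3) = 67^3 − 67^2 = 300763 − 4489 = 296274.

296274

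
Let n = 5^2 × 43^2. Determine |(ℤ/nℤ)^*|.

36120

φ(5^2) = 5^1·(5−1) = 5·4 = 20.
φ(43^2) = 43^2 − 43^1 = 1849 − 43 = 1806.
Since φ is multiplicative, φ(46225) = 20 · 1806 = 36120.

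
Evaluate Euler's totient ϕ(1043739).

Prime factorization: 1043739 = 3**3 · 29 · 31 · 43.
φ(3^3) = 3^2·(3−1) = 9·2 = 18.
φ(29) = 29 − 1 = 28.
φ(31) = 31 − 1 = 30.
φ(43) = 43 − 1 = 42.
Since φ is multiplicative, φ(1043739) = 18 · 28 · 30 · 42 = 635040.

635040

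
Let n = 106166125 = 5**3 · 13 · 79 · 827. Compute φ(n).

77313600

φ(106166125) = 106166125 · (1 − 1/5) · (1 − 1/13) · (1 − 1/79) · (1 − 1/827)
       = 106166125 · 3092544/4246645 = 77313600.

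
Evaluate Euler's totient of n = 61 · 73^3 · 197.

4512170880

φ(4674817289) = 4674817289 · (1 − 1/61) · (1 − 1/73) · (1 − 1/197)
       = 4674817289 · 846720/877241 = 4512170880.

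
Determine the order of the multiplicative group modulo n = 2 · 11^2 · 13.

1320

φ(3146) = 3146 · (1 − 1/2) · (1 − 1/11) · (1 − 1/13)
       = 3146 · 120/286 = 1320.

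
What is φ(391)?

352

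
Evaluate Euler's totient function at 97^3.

903264

φ(912673) = 912673 · (1 − 1/97)
       = 912673 · 96/97 = 903264.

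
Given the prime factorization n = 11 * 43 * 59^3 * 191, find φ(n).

16111460400

φ(11) = 11 − 1 = 10.
φ(43) = 43 − 1 = 42.
φ(59^3) = 59^2·(59−1) = 3481·58 = 201898.
φ(191) = 191 − 1 = 190.
Since φ is multiplicative, φ(18554554997) = 10 · 42 · 201898 · 190 = 16111460400.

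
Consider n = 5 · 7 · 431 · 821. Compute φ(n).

φ(12384785) = 12384785 · (1 − 1/5) · (1 − 1/7) · (1 − 1/431) · (1 − 1/821)
       = 12384785 · 8462400/12384785 = 8462400.

8462400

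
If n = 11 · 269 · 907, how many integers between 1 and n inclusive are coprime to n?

φ(2683813) = 2683813 · (1 − 1/11) · (1 − 1/269) · (1 − 1/907)
       = 2683813 · 2428080/2683813 = 2428080.

2428080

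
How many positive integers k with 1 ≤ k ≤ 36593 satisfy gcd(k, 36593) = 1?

First factor: 36593 = 23 · 37 · 43.
φ(36593) = 36593 · (1 − 1/23) · (1 − 1/37) · (1 − 1/43)
       = 36593 · 33264/36593 = 33264.

33264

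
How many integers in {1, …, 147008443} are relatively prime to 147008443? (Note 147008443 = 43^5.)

φ(147008443) = 147008443 · (1 − 1/43)
       = 147008443 · 42/43 = 143589642.

143589642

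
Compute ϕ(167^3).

4629574

φ(167^3) = 167^3 − 167^2 = 4657463 − 27889 = 4629574.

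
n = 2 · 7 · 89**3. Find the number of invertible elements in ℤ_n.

4182288

φ(9869566) = 9869566 · (1 − 1/2) · (1 − 1/7) · (1 − 1/89)
       = 9869566 · 528/1246 = 4182288.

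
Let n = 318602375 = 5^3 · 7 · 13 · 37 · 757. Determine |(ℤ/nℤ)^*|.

φ(5^3) = 5^2·(5−1) = 25·4 = 100.
φ(7) = 7 − 1 = 6.
φ(13) = 13 − 1 = 12.
φ(37) = 37 − 1 = 36.
φ(757) = 757 − 1 = 756.
Multiply: 100 · 6 · 12 · 36 · 756 = 195955200.

195955200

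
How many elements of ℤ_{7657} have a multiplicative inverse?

7657 = 13 · 19 · 31.
φ(13) = 13 − 1 = 12.
φ(19) = 19 − 1 = 18.
φ(31) = 31 − 1 = 30.
Multiply: 12 · 18 · 30 = 6480.

6480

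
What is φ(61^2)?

φ(61^2) = 61^2 − 61^1 = 3721 − 61 = 3660.

3660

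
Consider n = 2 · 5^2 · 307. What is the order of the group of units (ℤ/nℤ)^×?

6120

φ(2) = 2 − 1 = 1.
φ(5^2) = 5^2 − 5^1 = 25 − 5 = 20.
φ(307) = 307 − 1 = 306.
φ(15350) = 1 × 20 × 306 = 6120.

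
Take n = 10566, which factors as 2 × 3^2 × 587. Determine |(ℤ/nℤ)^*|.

3516

φ(10566) = 10566 · (1 − 1/2) · (1 − 1/3) · (1 − 1/587)
       = 10566 · 1172/3522 = 3516.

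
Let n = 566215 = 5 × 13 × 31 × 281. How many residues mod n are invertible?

403200

φ(5) = 5 − 1 = 4.
φ(13) = 13 − 1 = 12.
φ(31) = 31 − 1 = 30.
φ(281) = 281 − 1 = 280.
Since φ is multiplicative, φ(566215) = 4 · 12 · 30 · 280 = 403200.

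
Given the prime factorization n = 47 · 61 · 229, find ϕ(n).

φ(47) = 47 − 1 = 46.
φ(61) = 61 − 1 = 60.
φ(229) = 229 − 1 = 228.
Multiply: 46 · 60 · 228 = 629280.

629280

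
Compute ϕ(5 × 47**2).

8648

φ(11045) = 11045 · (1 − 1/5) · (1 − 1/47)
       = 11045 · 184/235 = 8648.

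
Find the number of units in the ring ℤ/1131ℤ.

First factor: 1131 = 3 · 13 · 29.
φ(1131) = 1131 · (1 − 1/3) · (1 − 1/13) · (1 − 1/29)
       = 1131 · 672/1131 = 672.

672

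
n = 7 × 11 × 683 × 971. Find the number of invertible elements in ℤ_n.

39692400

φ(51065861) = 51065861 · (1 − 1/7) · (1 − 1/11) · (1 − 1/683) · (1 − 1/971)
       = 51065861 · 39692400/51065861 = 39692400.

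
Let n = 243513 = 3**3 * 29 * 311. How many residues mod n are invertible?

156240

φ(243513) = 243513 · (1 − 1/3) · (1 − 1/29) · (1 − 1/311)
       = 243513 · 17360/27057 = 156240.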